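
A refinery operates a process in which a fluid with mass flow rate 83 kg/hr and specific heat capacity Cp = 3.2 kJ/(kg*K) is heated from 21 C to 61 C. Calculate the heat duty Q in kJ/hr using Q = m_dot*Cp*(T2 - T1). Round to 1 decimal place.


Q = m_dot * Cp * (T2 - T1)
Q = 83 * 3.2 * (61 - 21)
Q = 83 * 3.2 * 40
Q = 10624.0 kJ/hr


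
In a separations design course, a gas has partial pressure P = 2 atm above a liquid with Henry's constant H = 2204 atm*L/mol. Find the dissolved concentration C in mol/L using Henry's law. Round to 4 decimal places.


C = P / H
C = 2 / 2204
C = 0.0009 mol/L


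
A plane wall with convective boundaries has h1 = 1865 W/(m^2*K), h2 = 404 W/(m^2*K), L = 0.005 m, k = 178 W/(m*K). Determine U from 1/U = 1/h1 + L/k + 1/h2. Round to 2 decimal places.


1/U = 1/h1 + L/k + 1/h2
1/U = 1/1865 + 0.005/178 + 1/404
1/U = 0.000536193 + 2.80899e-05 + 0.0024752475
1/U = 0.0030395304
U = 329.00 W/(m^2*K)


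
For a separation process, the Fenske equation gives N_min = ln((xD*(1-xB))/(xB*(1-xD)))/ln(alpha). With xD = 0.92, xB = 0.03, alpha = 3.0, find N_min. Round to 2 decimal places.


N_min = ln((xD*(1-xB))/(xB*(1-xD))) / ln(alpha)
Numerator inside ln: 0.8924 / 0.0024 = 371.833333
ln(371.833333) = 5.918446
ln(alpha) = ln(3.0) = 1.098612
N_min = 5.918446 / 1.098612 = 5.39


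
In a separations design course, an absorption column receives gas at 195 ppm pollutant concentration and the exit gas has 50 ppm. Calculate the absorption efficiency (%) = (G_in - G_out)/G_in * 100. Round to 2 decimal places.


Efficiency = (G_in - G_out) / G_in * 100%
Efficiency = (195 - 50) / 195 * 100
Efficiency = 145 / 195 * 100
Efficiency = 74.36%


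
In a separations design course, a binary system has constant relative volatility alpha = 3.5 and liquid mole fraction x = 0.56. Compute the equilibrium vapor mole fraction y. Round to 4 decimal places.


y = alpha*x / (1 + (alpha-1)*x)
y = 3.5*0.56 / (1 + (3.5-1)*0.56)
y = 1.96 / (1 + 1.4)
y = 1.96 / 2.4
y = 0.8167


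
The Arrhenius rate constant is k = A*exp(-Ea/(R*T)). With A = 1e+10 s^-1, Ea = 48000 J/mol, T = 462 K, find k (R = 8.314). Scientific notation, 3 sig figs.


k = A * exp(-Ea/(R*T))
k = 1e+10 * exp(-48000 / (8.314 * 462))
k = 1e+10 * exp(-12.496524)
k = 3.74e+04


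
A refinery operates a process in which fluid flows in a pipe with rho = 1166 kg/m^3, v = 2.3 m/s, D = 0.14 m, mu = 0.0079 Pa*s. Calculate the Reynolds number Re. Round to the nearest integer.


Re = rho * v * D / mu
Re = 1166 * 2.3 * 0.14 / 0.0079
Re = 375.452 / 0.0079
Re = 47526


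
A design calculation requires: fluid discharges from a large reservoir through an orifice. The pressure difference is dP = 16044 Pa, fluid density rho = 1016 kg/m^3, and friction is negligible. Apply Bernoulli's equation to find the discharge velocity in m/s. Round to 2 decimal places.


v = sqrt(2*dP/rho)
v = sqrt(2*16044/1016)
v = sqrt(31.582677)
v = 5.62 m/s


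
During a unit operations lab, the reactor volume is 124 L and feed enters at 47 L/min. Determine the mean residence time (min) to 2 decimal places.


tau = V / v0
tau = 124 / 47
tau = 2.64 min


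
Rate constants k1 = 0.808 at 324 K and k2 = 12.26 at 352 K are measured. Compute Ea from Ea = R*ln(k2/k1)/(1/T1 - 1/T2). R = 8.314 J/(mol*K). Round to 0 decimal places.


Ea = R * ln(k2/k1) / (1/T1 - 1/T2)
ln(k2/k1) = ln(12.26/0.808) = 2.7195352
1/T1 - 1/T2 = 1/324 - 1/352 = 0.000245510662
Ea = 8.314 * 2.7195352 / 0.000245510662
Ea = 92095 J/mol


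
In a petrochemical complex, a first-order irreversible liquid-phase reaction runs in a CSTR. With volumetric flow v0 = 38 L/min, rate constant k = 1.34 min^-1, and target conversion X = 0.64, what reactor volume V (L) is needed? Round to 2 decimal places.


V = v0 * X / (k * (1 - X))
V = 38 * 0.64 / (1.34 * (1 - 0.64))
V = 24.32 / (1.34 * 0.36)
V = 24.32 / 0.4824
V = 50.41 L


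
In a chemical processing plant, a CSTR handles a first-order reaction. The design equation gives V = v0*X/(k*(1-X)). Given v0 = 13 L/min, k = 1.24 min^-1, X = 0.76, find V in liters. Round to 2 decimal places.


V = v0 * X / (k * (1 - X))
V = 13 * 0.76 / (1.24 * (1 - 0.76))
V = 9.88 / (1.24 * 0.24)
V = 9.88 / 0.2976
V = 33.20 L


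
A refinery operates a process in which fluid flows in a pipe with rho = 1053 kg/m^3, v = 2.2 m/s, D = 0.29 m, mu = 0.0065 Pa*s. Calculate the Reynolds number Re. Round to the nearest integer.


Re = rho * v * D / mu
Re = 1053 * 2.2 * 0.29 / 0.0065
Re = 671.814 / 0.0065
Re = 103356


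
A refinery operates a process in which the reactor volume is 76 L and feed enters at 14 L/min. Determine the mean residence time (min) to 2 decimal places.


tau = V / v0
tau = 76 / 14
tau = 5.43 min


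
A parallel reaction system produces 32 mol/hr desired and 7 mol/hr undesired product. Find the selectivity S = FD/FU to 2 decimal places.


S = desired product rate / undesired product rate
S = 32 / 7
S = 4.57


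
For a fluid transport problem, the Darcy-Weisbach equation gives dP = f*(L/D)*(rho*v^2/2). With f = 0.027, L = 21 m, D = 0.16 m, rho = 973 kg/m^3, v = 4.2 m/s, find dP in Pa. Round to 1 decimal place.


dP = f * (L/D) * (rho*v^2/2)
dP = 0.027 * (21/0.16) * (973*4.2^2/2)
L/D = 131.25
rho*v^2/2 = 973*17.64/2 = 8581.86
dP = 0.027 * 131.25 * 8581.86
dP = 30412.0 Pa


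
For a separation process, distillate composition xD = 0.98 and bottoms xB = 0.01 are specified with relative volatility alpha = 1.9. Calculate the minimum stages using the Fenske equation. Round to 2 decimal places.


N_min = ln((xD*(1-xB))/(xB*(1-xD))) / ln(alpha)
Numerator inside ln: 0.9702 / 0.0002 = 4851.0
ln(4851.0) = 8.48694
ln(alpha) = ln(1.9) = 0.641854
N_min = 8.48694 / 0.641854 = 13.22


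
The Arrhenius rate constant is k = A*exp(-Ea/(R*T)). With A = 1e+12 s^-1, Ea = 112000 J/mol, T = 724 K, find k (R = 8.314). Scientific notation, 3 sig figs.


k = A * exp(-Ea/(R*T))
k = 1e+12 * exp(-112000 / (8.314 * 724))
k = 1e+12 * exp(-18.606703)
k = 8.30e+03


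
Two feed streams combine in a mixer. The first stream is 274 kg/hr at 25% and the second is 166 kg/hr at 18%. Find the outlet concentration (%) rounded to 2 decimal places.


Mass balance on solute: F1*x1 + F2*x2 = F3*x3
F3 = F1 + F2 = 274 + 166 = 440 kg/hr
x3 = (F1*x1 + F2*x2)/F3
x3 = (274*0.25 + 166*0.18) / 440
x3 = 22.36%


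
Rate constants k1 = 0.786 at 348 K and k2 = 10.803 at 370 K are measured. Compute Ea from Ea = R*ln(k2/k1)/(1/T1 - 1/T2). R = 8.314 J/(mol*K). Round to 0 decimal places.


Ea = R * ln(k2/k1) / (1/T1 - 1/T2)
ln(k2/k1) = ln(10.803/0.786) = 2.6206224
1/T1 - 1/T2 = 1/348 - 1/370 = 0.000170860516
Ea = 8.314 * 2.6206224 / 0.000170860516
Ea = 127518 J/mol


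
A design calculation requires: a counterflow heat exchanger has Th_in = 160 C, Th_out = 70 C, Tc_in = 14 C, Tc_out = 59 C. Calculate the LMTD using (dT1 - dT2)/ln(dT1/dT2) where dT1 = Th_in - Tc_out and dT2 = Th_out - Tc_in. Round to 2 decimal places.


dT1 = Th_in - Tc_out = 160 - 59 = 101
dT2 = Th_out - Tc_in = 70 - 14 = 56
LMTD = (dT1 - dT2) / ln(dT1/dT2)
LMTD = (101 - 56) / ln(101/56)
LMTD = 76.30 K


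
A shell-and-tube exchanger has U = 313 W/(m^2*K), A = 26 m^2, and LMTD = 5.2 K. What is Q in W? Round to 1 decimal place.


Q = U * A * LMTD
Q = 313 * 26 * 5.2
Q = 42317.6 W


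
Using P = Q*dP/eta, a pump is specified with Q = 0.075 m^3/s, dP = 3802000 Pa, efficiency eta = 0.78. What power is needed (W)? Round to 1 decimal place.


P = Q * dP / eta
P = 0.075 * 3802000 / 0.78
P = 285150.0 / 0.78
P = 365576.9 W


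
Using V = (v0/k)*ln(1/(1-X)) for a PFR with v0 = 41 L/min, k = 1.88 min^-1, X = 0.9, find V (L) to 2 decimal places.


V = (v0/k) * ln(1/(1-X))
V = (41/1.88) * ln(1/(1-0.9))
V = 21.808511 * ln(10.0)
V = 21.808511 * 2.302585
V = 50.22 L


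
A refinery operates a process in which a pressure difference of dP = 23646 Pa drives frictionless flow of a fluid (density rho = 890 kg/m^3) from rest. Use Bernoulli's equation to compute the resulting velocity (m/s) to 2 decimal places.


v = sqrt(2*dP/rho)
v = sqrt(2*23646/890)
v = sqrt(53.137079)
v = 7.29 m/s


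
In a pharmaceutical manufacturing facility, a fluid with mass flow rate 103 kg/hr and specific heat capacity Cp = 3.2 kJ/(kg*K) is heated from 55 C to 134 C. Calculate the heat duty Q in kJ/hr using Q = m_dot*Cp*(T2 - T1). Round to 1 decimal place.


Q = m_dot * Cp * (T2 - T1)
Q = 103 * 3.2 * (134 - 55)
Q = 103 * 3.2 * 79
Q = 26038.4 kJ/hr


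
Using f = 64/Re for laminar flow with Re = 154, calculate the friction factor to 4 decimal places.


f = 64 / Re
f = 64 / 154
f = 0.4156


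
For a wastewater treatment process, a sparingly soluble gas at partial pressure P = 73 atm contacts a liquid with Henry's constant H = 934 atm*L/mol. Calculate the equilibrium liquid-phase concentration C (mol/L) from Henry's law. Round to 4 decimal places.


C = P / H
C = 73 / 934
C = 0.0782 mol/L


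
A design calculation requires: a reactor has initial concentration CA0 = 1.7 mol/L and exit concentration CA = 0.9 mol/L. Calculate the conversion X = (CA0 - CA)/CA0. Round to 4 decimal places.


X = (CA0 - CA) / CA0
X = (1.7 - 0.9) / 1.7
X = 0.8 / 1.7
X = 0.4706


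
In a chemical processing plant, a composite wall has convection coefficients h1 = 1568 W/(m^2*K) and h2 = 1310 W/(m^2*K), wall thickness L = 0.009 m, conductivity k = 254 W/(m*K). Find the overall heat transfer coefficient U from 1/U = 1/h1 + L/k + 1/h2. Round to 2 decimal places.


1/U = 1/h1 + L/k + 1/h2
1/U = 1/1568 + 0.009/254 + 1/1310
1/U = 0.0006377551 + 3.54331e-05 + 0.0007633588
1/U = 0.001436547
U = 696.11 W/(m^2*K)


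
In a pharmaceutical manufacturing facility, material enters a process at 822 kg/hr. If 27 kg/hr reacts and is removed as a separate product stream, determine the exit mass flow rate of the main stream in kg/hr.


Steady-state mass balance on the main outlet: F_out = F_in - F_removed
F_out = 822 - 27
F_out = 795 kg/hr


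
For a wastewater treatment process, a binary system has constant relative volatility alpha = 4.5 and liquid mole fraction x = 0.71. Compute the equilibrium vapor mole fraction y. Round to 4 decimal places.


y = alpha*x / (1 + (alpha-1)*x)
y = 4.5*0.71 / (1 + (4.5-1)*0.71)
y = 3.195 / (1 + 2.485)
y = 3.195 / 3.485
y = 0.9168


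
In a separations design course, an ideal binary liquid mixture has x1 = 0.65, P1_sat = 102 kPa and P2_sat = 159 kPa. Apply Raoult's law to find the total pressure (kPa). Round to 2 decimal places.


P = x1*P1_sat + x2*P2_sat
x2 = 1 - x1 = 1 - 0.65 = 0.35
P = 0.65*102 + 0.35*159
P = 66.3 + 55.65
P = 121.95 kPa


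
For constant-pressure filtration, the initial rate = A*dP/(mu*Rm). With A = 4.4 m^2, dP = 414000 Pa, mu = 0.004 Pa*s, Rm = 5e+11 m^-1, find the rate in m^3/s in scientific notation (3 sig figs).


rate = A * dP / (mu * Rm)
rate = 4.4 * 414000 / (0.004 * 5e+11)
rate = 1821600.0 / 2.000e+09
rate = 9.11e-04 m^3/s


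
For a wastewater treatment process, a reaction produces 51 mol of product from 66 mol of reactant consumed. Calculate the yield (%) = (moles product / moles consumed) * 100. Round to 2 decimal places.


Yield = (moles product / moles consumed) * 100%
Yield = (51 / 66) * 100
Yield = 0.7727 * 100
Yield = 77.27%


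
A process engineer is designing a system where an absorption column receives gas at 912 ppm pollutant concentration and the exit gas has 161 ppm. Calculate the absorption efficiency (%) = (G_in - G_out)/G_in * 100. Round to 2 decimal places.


Efficiency = (G_in - G_out) / G_in * 100%
Efficiency = (912 - 161) / 912 * 100
Efficiency = 751 / 912 * 100
Efficiency = 82.35%


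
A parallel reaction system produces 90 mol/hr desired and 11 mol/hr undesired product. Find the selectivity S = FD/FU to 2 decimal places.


S = desired product rate / undesired product rate
S = 90 / 11
S = 8.18


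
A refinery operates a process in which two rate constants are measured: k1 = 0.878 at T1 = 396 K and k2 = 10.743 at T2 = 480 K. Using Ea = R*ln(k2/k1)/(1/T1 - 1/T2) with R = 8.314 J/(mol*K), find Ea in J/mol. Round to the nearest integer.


Ea = R * ln(k2/k1) / (1/T1 - 1/T2)
ln(k2/k1) = ln(10.743/0.878) = 2.5043631
1/T1 - 1/T2 = 1/396 - 1/480 = 0.000441919192
Ea = 8.314 * 2.5043631 / 0.000441919192
Ea = 47116 J/mol


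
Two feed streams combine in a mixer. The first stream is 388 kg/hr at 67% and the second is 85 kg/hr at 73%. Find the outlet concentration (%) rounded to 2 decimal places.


Mass balance on solute: F1*x1 + F2*x2 = F3*x3
F3 = F1 + F2 = 388 + 85 = 473 kg/hr
x3 = (F1*x1 + F2*x2)/F3
x3 = (388*0.67 + 85*0.73) / 473
x3 = 68.08%


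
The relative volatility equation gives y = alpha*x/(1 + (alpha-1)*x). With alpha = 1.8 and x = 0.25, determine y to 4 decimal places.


y = alpha*x / (1 + (alpha-1)*x)
y = 1.8*0.25 / (1 + (1.8-1)*0.25)
y = 0.45 / (1 + 0.2)
y = 0.45 / 1.2
y = 0.3750


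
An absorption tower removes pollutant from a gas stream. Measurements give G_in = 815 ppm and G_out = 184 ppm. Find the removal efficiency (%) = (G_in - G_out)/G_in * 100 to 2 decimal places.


Efficiency = (G_in - G_out) / G_in * 100%
Efficiency = (815 - 184) / 815 * 100
Efficiency = 631 / 815 * 100
Efficiency = 77.42%


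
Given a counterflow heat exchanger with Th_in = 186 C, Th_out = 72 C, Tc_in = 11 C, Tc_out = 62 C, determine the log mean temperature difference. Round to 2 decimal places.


dT1 = Th_in - Tc_out = 186 - 62 = 124
dT2 = Th_out - Tc_in = 72 - 11 = 61
LMTD = (dT1 - dT2) / ln(dT1/dT2)
LMTD = (124 - 61) / ln(124/61)
LMTD = 88.81 K


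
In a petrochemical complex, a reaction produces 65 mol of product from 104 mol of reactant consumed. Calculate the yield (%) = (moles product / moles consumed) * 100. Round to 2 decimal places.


Yield = (moles product / moles consumed) * 100%
Yield = (65 / 104) * 100
Yield = 0.625 * 100
Yield = 62.50%


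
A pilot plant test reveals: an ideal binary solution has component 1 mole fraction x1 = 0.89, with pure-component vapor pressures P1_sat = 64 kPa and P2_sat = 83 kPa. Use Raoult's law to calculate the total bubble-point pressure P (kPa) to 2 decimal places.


P = x1*P1_sat + x2*P2_sat
x2 = 1 - x1 = 1 - 0.89 = 0.11
P = 0.89*64 + 0.11*83
P = 56.96 + 9.13
P = 66.09 kPa


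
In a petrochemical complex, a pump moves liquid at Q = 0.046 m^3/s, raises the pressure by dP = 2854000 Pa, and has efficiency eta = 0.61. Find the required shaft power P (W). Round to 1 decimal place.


P = Q * dP / eta
P = 0.046 * 2854000 / 0.61
P = 131284.0 / 0.61
P = 215219.7 W


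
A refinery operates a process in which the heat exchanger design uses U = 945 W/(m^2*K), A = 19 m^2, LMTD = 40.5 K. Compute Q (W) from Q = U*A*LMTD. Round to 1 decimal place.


Q = U * A * LMTD
Q = 945 * 19 * 40.5
Q = 727177.5 W


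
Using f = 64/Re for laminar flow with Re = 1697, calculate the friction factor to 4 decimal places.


f = 64 / Re
f = 64 / 1697
f = 0.0377


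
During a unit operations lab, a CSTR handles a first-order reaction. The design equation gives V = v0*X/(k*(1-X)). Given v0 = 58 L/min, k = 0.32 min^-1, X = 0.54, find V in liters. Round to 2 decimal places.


V = v0 * X / (k * (1 - X))
V = 58 * 0.54 / (0.32 * (1 - 0.54))
V = 31.32 / (0.32 * 0.46)
V = 31.32 / 0.1472
V = 212.77 L


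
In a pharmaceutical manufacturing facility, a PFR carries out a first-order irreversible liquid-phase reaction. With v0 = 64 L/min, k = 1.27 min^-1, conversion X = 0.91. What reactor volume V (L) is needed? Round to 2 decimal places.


V = (v0/k) * ln(1/(1-X))
V = (64/1.27) * ln(1/(1-0.91))
V = 50.393701 * ln(11.111111)
V = 50.393701 * 2.407946
V = 121.35 L


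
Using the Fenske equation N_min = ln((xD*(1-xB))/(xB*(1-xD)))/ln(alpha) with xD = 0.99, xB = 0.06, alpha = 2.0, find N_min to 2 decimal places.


N_min = ln((xD*(1-xB))/(xB*(1-xD))) / ln(alpha)
Numerator inside ln: 0.9306 / 0.0006 = 1551.0
ln(1551.0) = 7.346655
ln(alpha) = ln(2.0) = 0.693147
N_min = 7.346655 / 0.693147 = 10.60


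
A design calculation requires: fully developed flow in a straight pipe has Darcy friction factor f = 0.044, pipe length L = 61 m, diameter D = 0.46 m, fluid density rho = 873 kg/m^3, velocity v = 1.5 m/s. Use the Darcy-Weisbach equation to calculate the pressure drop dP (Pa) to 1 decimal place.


dP = f * (L/D) * (rho*v^2/2)
dP = 0.044 * (61/0.46) * (873*1.5^2/2)
L/D = 132.60869565
rho*v^2/2 = 873*2.25/2 = 982.125
dP = 0.044 * 132.60869565 * 982.125
dP = 5730.5 Pa


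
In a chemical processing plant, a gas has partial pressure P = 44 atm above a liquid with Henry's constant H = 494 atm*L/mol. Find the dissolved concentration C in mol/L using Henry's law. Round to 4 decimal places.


C = P / H
C = 44 / 494
C = 0.0891 mol/L


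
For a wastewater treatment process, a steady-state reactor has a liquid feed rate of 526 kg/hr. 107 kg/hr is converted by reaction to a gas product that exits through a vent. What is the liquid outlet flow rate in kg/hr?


Steady-state mass balance on the main outlet: F_out = F_in - F_removed
F_out = 526 - 107
F_out = 419 kg/hr


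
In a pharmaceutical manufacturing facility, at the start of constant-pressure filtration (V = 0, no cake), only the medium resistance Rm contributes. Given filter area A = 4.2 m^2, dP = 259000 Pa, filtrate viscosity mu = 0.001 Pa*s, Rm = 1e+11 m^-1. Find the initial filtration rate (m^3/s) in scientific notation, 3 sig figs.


rate = A * dP / (mu * Rm)
rate = 4.2 * 259000 / (0.001 * 1e+11)
rate = 1087800.0 / 1.000e+08
rate = 1.09e-02 m^3/s


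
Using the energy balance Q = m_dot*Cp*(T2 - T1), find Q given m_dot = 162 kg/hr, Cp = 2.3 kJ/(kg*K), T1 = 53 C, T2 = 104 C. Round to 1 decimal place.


Q = m_dot * Cp * (T2 - T1)
Q = 162 * 2.3 * (104 - 53)
Q = 162 * 2.3 * 51
Q = 19002.6 kJ/hr


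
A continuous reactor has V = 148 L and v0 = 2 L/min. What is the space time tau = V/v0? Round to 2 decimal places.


tau = V / v0
tau = 148 / 2
tau = 74.00 min


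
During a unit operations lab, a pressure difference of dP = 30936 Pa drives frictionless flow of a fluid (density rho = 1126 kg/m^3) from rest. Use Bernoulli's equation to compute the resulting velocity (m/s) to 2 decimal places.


v = sqrt(2*dP/rho)
v = sqrt(2*30936/1126)
v = sqrt(54.94849)
v = 7.41 m/s


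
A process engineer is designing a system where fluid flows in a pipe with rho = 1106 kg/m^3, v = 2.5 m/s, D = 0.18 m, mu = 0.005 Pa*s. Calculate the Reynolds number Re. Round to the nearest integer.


Re = rho * v * D / mu
Re = 1106 * 2.5 * 0.18 / 0.005
Re = 497.7 / 0.005
Re = 99540


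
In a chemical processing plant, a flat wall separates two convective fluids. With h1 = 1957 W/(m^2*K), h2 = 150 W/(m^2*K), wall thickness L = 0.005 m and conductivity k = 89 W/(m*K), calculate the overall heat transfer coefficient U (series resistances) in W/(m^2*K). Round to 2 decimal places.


1/U = 1/h1 + L/k + 1/h2
1/U = 1/1957 + 0.005/89 + 1/150
1/U = 0.0005109862 + 5.61798e-05 + 0.0066666667
1/U = 0.0072338327
U = 138.24 W/(m^2*K)


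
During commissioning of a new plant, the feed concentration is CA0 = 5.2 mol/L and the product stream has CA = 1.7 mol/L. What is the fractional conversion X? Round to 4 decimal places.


X = (CA0 - CA) / CA0
X = (5.2 - 1.7) / 5.2
X = 3.5 / 5.2
X = 0.6731


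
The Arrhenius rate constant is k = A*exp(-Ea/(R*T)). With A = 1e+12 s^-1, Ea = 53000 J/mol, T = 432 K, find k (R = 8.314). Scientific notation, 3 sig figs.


k = A * exp(-Ea/(R*T))
k = 1e+12 * exp(-53000 / (8.314 * 432))
k = 1e+12 * exp(-14.756457)
k = 3.90e+05


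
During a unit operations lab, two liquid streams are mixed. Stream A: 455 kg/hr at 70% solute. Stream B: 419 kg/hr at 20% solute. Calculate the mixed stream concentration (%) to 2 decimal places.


Mass balance on solute: F1*x1 + F2*x2 = F3*x3
F3 = F1 + F2 = 455 + 419 = 874 kg/hr
x3 = (F1*x1 + F2*x2)/F3
x3 = (455*0.7 + 419*0.2) / 874
x3 = 46.03%


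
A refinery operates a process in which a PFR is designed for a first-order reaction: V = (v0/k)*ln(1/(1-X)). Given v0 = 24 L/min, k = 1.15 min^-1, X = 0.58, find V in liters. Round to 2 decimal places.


V = (v0/k) * ln(1/(1-X))
V = (24/1.15) * ln(1/(1-0.58))
V = 20.869565 * ln(2.380952)
V = 20.869565 * 0.8675
V = 18.10 L


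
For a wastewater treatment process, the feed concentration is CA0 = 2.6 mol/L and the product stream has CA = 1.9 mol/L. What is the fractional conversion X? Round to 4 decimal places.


X = (CA0 - CA) / CA0
X = (2.6 - 1.9) / 2.6
X = 0.7 / 2.6
X = 0.2692


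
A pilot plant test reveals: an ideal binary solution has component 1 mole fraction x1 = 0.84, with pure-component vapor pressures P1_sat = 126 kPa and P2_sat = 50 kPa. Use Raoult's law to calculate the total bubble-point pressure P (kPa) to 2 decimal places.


P = x1*P1_sat + x2*P2_sat
x2 = 1 - x1 = 1 - 0.84 = 0.16
P = 0.84*126 + 0.16*50
P = 105.84 + 8.0
P = 113.84 kPa


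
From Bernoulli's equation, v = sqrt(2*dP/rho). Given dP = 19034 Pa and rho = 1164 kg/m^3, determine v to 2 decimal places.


v = sqrt(2*dP/rho)
v = sqrt(2*19034/1164)
v = sqrt(32.704467)
v = 5.72 m/s


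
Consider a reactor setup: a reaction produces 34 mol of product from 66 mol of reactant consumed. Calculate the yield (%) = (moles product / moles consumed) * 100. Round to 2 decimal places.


Yield = (moles product / moles consumed) * 100%
Yield = (34 / 66) * 100
Yield = 0.5152 * 100
Yield = 51.52%


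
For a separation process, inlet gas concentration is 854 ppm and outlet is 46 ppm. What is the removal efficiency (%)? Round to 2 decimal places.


Efficiency = (G_in - G_out) / G_in * 100%
Efficiency = (854 - 46) / 854 * 100
Efficiency = 808 / 854 * 100
Efficiency = 94.61%


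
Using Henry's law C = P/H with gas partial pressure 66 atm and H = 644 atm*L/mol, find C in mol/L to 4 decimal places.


C = P / H
C = 66 / 644
C = 0.1025 mol/L


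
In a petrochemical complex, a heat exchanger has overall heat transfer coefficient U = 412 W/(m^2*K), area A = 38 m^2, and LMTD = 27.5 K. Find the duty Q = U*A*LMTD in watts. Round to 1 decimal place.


Q = U * A * LMTD
Q = 412 * 38 * 27.5
Q = 430540.0 W


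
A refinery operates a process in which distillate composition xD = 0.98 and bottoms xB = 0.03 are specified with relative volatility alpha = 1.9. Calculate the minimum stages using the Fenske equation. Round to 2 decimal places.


N_min = ln((xD*(1-xB))/(xB*(1-xD))) / ln(alpha)
Numerator inside ln: 0.9506 / 0.0006 = 1584.333333
ln(1584.333333) = 7.367919
ln(alpha) = ln(1.9) = 0.641854
N_min = 7.367919 / 0.641854 = 11.48


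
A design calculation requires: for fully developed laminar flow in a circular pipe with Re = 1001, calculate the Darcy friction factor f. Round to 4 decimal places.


f = 64 / Re
f = 64 / 1001
f = 0.0639


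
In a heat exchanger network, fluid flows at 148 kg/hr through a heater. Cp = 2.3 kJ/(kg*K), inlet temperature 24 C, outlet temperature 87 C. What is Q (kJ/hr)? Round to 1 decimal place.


Q = m_dot * Cp * (T2 - T1)
Q = 148 * 2.3 * (87 - 24)
Q = 148 * 2.3 * 63
Q = 21445.2 kJ/hr


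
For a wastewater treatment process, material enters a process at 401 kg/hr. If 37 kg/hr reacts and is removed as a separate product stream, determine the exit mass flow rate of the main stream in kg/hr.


Steady-state mass balance on the main outlet: F_out = F_in - F_removed
F_out = 401 - 37
F_out = 364 kg/hr


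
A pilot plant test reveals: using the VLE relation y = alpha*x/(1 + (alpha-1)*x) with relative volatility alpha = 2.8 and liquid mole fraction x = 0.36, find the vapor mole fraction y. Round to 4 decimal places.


y = alpha*x / (1 + (alpha-1)*x)
y = 2.8*0.36 / (1 + (2.8-1)*0.36)
y = 1.008 / (1 + 0.648)
y = 1.008 / 1.648
y = 0.6117


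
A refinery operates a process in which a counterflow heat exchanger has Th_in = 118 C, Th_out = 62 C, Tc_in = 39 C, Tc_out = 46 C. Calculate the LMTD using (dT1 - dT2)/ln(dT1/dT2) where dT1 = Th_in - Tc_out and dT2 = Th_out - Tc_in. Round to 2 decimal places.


dT1 = Th_in - Tc_out = 118 - 46 = 72
dT2 = Th_out - Tc_in = 62 - 39 = 23
LMTD = (dT1 - dT2) / ln(dT1/dT2)
LMTD = (72 - 23) / ln(72/23)
LMTD = 42.94 K


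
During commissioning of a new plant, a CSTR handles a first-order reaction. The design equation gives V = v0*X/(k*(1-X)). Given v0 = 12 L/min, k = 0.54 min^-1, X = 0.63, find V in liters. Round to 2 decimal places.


V = v0 * X / (k * (1 - X))
V = 12 * 0.63 / (0.54 * (1 - 0.63))
V = 7.56 / (0.54 * 0.37)
V = 7.56 / 0.1998
V = 37.84 L


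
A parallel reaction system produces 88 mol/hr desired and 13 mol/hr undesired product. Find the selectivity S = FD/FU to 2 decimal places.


S = desired product rate / undesired product rate
S = 88 / 13
S = 6.77


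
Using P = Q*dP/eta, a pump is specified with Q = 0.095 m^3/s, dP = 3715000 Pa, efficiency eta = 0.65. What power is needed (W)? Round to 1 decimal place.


P = Q * dP / eta
P = 0.095 * 3715000 / 0.65
P = 352925.0 / 0.65
P = 542961.5 W


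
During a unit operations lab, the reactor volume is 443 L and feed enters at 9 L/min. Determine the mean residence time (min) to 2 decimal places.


tau = V / v0
tau = 443 / 9
tau = 49.22 min


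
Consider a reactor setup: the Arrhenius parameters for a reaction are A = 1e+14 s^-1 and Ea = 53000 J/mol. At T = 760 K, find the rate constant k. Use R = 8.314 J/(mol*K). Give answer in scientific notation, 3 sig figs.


k = A * exp(-Ea/(R*T))
k = 1e+14 * exp(-53000 / (8.314 * 760))
k = 1e+14 * exp(-8.387881)
k = 2.28e+10


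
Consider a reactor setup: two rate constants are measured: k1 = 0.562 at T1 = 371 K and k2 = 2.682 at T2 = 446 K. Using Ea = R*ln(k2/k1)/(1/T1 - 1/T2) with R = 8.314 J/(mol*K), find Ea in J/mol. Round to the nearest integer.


Ea = R * ln(k2/k1) / (1/T1 - 1/T2)
ln(k2/k1) = ln(2.682/0.562) = 1.5628162
1/T1 - 1/T2 = 1/371 - 1/446 = 0.000453265323
Ea = 8.314 * 1.5628162 / 0.000453265323
Ea = 28666 J/mol


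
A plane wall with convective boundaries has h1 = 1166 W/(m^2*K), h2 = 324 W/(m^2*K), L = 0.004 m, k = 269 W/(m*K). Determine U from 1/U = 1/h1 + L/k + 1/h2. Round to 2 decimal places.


1/U = 1/h1 + L/k + 1/h2
1/U = 1/1166 + 0.004/269 + 1/324
1/U = 0.0008576329 + 1.48699e-05 + 0.0030864198
1/U = 0.0039589226
U = 252.59 W/(m^2*K)


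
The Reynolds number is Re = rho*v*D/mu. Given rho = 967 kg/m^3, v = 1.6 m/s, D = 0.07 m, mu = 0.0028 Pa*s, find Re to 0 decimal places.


Re = rho * v * D / mu
Re = 967 * 1.6 * 0.07 / 0.0028
Re = 108.304 / 0.0028
Re = 38680


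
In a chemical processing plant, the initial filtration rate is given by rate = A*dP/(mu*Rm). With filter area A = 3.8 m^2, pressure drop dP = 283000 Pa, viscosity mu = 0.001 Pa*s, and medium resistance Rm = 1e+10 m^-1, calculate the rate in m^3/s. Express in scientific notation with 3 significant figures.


rate = A * dP / (mu * Rm)
rate = 3.8 * 283000 / (0.001 * 1e+10)
rate = 1075400.0 / 1.000e+07
rate = 1.08e-01 m^3/s


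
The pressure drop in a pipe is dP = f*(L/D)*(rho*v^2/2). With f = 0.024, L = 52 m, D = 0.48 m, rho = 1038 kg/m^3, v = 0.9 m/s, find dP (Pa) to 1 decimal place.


dP = f * (L/D) * (rho*v^2/2)
dP = 0.024 * (52/0.48) * (1038*0.9^2/2)
L/D = 108.33333333
rho*v^2/2 = 1038*0.81/2 = 420.39
dP = 0.024 * 108.33333333 * 420.39
dP = 1093.0 Pa


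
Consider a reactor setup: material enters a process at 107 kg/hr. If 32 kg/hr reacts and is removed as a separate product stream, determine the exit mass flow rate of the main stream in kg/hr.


Steady-state mass balance on the main outlet: F_out = F_in - F_removed
F_out = 107 - 32
F_out = 75 kg/hr


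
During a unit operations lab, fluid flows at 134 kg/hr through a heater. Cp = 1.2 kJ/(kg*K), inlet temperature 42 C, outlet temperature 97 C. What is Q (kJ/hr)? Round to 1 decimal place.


Q = m_dot * Cp * (T2 - T1)
Q = 134 * 1.2 * (97 - 42)
Q = 134 * 1.2 * 55
Q = 8844.0 kJ/hr


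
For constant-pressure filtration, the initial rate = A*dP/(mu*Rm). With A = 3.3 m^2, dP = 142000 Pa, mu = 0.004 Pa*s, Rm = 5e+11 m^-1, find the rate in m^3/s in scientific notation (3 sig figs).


rate = A * dP / (mu * Rm)
rate = 3.3 * 142000 / (0.004 * 5e+11)
rate = 468600.0 / 2.000e+09
rate = 2.34e-04 m^3/s


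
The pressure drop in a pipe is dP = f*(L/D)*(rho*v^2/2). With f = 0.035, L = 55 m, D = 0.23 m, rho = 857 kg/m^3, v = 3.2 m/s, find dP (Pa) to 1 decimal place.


dP = f * (L/D) * (rho*v^2/2)
dP = 0.035 * (55/0.23) * (857*3.2^2/2)
L/D = 239.13043478
rho*v^2/2 = 857*10.24/2 = 4387.84
dP = 0.035 * 239.13043478 * 4387.84
dP = 36724.3 Pa


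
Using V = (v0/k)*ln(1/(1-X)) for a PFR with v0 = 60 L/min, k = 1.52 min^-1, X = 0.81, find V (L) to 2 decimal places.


V = (v0/k) * ln(1/(1-X))
V = (60/1.52) * ln(1/(1-0.81))
V = 39.473684 * ln(5.263158)
V = 39.473684 * 1.660731
V = 65.56 L


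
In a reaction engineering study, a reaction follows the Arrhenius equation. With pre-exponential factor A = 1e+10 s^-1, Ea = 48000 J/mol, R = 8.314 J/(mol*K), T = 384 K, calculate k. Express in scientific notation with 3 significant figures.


k = A * exp(-Ea/(R*T))
k = 1e+10 * exp(-48000 / (8.314 * 384))
k = 1e+10 * exp(-15.034881)
k = 2.95e+03


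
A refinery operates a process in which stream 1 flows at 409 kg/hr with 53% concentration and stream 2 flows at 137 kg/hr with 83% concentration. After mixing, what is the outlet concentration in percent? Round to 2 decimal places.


Mass balance on solute: F1*x1 + F2*x2 = F3*x3
F3 = F1 + F2 = 409 + 137 = 546 kg/hr
x3 = (F1*x1 + F2*x2)/F3
x3 = (409*0.53 + 137*0.83) / 546
x3 = 60.53%


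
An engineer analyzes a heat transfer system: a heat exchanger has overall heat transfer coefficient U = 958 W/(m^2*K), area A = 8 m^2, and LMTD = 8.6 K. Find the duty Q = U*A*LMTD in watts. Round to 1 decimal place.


Q = U * A * LMTD
Q = 958 * 8 * 8.6
Q = 65910.4 W


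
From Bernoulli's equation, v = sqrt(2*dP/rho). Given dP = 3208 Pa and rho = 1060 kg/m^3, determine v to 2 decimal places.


v = sqrt(2*dP/rho)
v = sqrt(2*3208/1060)
v = sqrt(6.05283)
v = 2.46 m/s


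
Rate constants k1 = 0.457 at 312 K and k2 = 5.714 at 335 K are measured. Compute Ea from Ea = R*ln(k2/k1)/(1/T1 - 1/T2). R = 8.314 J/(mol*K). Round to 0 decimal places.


Ea = R * ln(k2/k1) / (1/T1 - 1/T2)
ln(k2/k1) = ln(5.714/0.457) = 2.5259912
1/T1 - 1/T2 = 1/312 - 1/335 = 0.000220053578
Ea = 8.314 * 2.5259912 / 0.000220053578
Ea = 95436 J/mol


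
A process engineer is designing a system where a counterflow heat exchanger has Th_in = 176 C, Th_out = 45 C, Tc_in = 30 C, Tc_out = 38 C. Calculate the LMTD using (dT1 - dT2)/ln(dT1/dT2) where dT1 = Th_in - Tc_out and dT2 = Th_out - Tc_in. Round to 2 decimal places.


dT1 = Th_in - Tc_out = 176 - 38 = 138
dT2 = Th_out - Tc_in = 45 - 30 = 15
LMTD = (dT1 - dT2) / ln(dT1/dT2)
LMTD = (138 - 15) / ln(138/15)
LMTD = 55.43 K


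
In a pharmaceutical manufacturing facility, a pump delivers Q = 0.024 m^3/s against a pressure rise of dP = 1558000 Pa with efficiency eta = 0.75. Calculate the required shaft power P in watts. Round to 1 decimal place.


P = Q * dP / eta
P = 0.024 * 1558000 / 0.75
P = 37392.0 / 0.75
P = 49856.0 W


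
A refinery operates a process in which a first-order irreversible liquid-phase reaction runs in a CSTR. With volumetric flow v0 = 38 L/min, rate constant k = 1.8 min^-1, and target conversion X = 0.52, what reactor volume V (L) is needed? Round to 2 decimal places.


V = v0 * X / (k * (1 - X))
V = 38 * 0.52 / (1.8 * (1 - 0.52))
V = 19.76 / (1.8 * 0.48)
V = 19.76 / 0.864
V = 22.87 L


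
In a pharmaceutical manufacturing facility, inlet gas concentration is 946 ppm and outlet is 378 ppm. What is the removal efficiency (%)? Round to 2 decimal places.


Efficiency = (G_in - G_out) / G_in * 100%
Efficiency = (946 - 378) / 946 * 100
Efficiency = 568 / 946 * 100
Efficiency = 60.04%


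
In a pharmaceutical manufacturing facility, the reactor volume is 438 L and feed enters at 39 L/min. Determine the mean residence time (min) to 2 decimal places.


tau = V / v0
tau = 438 / 39
tau = 11.23 min


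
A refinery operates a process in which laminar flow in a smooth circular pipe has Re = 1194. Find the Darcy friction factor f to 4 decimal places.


f = 64 / Re
f = 64 / 1194
f = 0.0536


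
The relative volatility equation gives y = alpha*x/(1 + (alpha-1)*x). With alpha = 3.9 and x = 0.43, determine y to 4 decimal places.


y = alpha*x / (1 + (alpha-1)*x)
y = 3.9*0.43 / (1 + (3.9-1)*0.43)
y = 1.677 / (1 + 1.247)
y = 1.677 / 2.247
y = 0.7463


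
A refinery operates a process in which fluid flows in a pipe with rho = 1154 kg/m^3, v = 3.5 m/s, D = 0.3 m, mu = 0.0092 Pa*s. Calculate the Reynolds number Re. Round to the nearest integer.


Re = rho * v * D / mu
Re = 1154 * 3.5 * 0.3 / 0.0092
Re = 1211.7 / 0.0092
Re = 131707


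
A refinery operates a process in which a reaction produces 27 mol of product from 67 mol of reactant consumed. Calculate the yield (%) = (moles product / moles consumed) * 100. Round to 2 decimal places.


Yield = (moles product / moles consumed) * 100%
Yield = (27 / 67) * 100
Yield = 0.403 * 100
Yield = 40.30%


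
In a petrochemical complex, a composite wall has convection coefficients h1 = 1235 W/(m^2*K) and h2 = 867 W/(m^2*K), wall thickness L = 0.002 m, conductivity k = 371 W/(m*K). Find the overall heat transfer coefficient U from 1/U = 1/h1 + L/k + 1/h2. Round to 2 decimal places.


1/U = 1/h1 + L/k + 1/h2
1/U = 1/1235 + 0.002/371 + 1/867
1/U = 0.0008097166 + 5.3908e-06 + 0.0011534025
1/U = 0.0019685099
U = 508.00 W/(m^2*K)


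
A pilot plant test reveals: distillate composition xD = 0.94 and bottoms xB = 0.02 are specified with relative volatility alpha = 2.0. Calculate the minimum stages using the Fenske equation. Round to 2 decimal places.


N_min = ln((xD*(1-xB))/(xB*(1-xD))) / ln(alpha)
Numerator inside ln: 0.9212 / 0.0012 = 767.666667
ln(767.666667) = 6.643356
ln(alpha) = ln(2.0) = 0.693147
N_min = 6.643356 / 0.693147 = 9.58


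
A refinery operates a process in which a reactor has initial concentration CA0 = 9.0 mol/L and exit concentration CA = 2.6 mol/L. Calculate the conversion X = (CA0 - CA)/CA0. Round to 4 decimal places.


X = (CA0 - CA) / CA0
X = (9.0 - 2.6) / 9.0
X = 6.4 / 9.0
X = 0.7111


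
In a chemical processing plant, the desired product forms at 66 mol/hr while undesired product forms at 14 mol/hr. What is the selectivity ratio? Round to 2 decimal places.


S = desired product rate / undesired product rate
S = 66 / 14
S = 4.71


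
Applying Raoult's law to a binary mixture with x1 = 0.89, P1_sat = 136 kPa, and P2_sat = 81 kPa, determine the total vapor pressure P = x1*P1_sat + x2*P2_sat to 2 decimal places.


P = x1*P1_sat + x2*P2_sat
x2 = 1 - x1 = 1 - 0.89 = 0.11
P = 0.89*136 + 0.11*81
P = 121.04 + 8.91
P = 129.95 kPa


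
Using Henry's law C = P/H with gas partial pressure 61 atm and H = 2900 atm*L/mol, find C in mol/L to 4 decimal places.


C = P / H
C = 61 / 2900
C = 0.0210 mol/L


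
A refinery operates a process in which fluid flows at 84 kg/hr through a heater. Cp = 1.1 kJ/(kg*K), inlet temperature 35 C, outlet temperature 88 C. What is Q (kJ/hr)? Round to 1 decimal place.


Q = m_dot * Cp * (T2 - T1)
Q = 84 * 1.1 * (88 - 35)
Q = 84 * 1.1 * 53
Q = 4897.2 kJ/hr


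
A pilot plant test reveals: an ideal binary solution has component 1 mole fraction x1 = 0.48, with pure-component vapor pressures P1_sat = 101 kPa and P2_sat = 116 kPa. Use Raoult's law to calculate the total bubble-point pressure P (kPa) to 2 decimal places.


P = x1*P1_sat + x2*P2_sat
x2 = 1 - x1 = 1 - 0.48 = 0.52
P = 0.48*101 + 0.52*116
P = 48.48 + 60.32
P = 108.80 kPa


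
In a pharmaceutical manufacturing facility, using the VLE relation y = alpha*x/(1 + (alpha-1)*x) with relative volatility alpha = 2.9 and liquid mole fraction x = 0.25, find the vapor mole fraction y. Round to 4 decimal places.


y = alpha*x / (1 + (alpha-1)*x)
y = 2.9*0.25 / (1 + (2.9-1)*0.25)
y = 0.725 / (1 + 0.475)
y = 0.725 / 1.475
y = 0.4915


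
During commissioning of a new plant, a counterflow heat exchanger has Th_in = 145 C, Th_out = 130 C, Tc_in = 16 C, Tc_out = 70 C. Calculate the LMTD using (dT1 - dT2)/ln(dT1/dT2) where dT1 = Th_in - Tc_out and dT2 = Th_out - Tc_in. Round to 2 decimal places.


dT1 = Th_in - Tc_out = 145 - 70 = 75
dT2 = Th_out - Tc_in = 130 - 16 = 114
LMTD = (dT1 - dT2) / ln(dT1/dT2)
LMTD = (75 - 114) / ln(75/114)
LMTD = 93.14 K


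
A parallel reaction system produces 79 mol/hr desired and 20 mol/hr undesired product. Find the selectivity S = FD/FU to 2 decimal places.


S = desired product rate / undesired product rate
S = 79 / 20
S = 3.95


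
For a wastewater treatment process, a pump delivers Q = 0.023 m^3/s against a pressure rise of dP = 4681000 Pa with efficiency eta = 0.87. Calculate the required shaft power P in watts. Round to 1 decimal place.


P = Q * dP / eta
P = 0.023 * 4681000 / 0.87
P = 107663.0 / 0.87
P = 123750.6 W


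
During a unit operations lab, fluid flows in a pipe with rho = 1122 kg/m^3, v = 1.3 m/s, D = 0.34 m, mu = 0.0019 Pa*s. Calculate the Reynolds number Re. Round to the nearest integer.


Re = rho * v * D / mu
Re = 1122 * 1.3 * 0.34 / 0.0019
Re = 495.924 / 0.0019
Re = 261013


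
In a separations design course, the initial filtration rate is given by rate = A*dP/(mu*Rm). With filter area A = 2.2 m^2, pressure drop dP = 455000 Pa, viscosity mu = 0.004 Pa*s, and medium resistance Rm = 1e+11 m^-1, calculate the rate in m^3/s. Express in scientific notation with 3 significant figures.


rate = A * dP / (mu * Rm)
rate = 2.2 * 455000 / (0.004 * 1e+11)
rate = 1001000.0 / 4.000e+08
rate = 2.50e-03 m^3/s


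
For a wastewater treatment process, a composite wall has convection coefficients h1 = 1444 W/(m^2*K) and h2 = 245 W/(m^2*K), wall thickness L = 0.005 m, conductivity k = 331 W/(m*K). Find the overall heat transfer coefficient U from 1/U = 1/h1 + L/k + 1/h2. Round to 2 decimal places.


1/U = 1/h1 + L/k + 1/h2
1/U = 1/1444 + 0.005/331 + 1/245
1/U = 0.0006925208 + 1.51057e-05 + 0.0040816327
1/U = 0.0047892592
U = 208.80 W/(m^2*K)


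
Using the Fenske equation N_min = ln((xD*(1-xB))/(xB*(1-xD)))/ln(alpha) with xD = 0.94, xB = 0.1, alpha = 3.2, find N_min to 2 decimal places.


N_min = ln((xD*(1-xB))/(xB*(1-xD))) / ln(alpha)
Numerator inside ln: 0.846 / 0.006 = 141.0
ln(141.0) = 4.94876
ln(alpha) = ln(3.2) = 1.163151
N_min = 4.94876 / 1.163151 = 4.25


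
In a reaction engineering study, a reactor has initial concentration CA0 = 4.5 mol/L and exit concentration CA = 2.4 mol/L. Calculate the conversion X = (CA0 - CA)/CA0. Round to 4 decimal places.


X = (CA0 - CA) / CA0
X = (4.5 - 2.4) / 4.5
X = 2.1 / 4.5
X = 0.4667


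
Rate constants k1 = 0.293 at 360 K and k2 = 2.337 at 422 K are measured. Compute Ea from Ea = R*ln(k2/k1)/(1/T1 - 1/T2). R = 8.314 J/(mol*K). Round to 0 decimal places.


Ea = R * ln(k2/k1) / (1/T1 - 1/T2)
ln(k2/k1) = ln(2.337/0.293) = 2.0764507
1/T1 - 1/T2 = 1/360 - 1/422 = 0.000408109531
Ea = 8.314 * 2.0764507 / 0.000408109531
Ea = 42301 J/mol


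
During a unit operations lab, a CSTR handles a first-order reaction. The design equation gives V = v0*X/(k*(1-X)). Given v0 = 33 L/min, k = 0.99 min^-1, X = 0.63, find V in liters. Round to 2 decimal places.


V = v0 * X / (k * (1 - X))
V = 33 * 0.63 / (0.99 * (1 - 0.63))
V = 20.79 / (0.99 * 0.37)
V = 20.79 / 0.3663
V = 56.76 L


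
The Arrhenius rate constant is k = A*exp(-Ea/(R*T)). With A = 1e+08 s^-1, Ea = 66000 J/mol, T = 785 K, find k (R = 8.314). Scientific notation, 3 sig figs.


k = A * exp(-Ea/(R*T))
k = 1e+08 * exp(-66000 / (8.314 * 785))
k = 1e+08 * exp(-10.112633)
k = 4.06e+03


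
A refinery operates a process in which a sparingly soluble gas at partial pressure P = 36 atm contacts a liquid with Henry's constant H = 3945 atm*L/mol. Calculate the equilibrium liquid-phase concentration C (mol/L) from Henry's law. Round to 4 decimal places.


C = P / H
C = 36 / 3945
C = 0.0091 mol/L
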